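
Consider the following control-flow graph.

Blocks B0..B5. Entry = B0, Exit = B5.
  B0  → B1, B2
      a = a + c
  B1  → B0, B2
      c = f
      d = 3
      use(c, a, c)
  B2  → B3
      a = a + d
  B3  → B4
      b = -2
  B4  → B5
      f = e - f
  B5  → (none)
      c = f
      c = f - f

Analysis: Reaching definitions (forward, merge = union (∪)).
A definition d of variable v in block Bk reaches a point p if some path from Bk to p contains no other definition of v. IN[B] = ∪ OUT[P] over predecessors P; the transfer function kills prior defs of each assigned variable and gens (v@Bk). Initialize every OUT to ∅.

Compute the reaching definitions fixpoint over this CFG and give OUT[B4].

Converged values:
  B0:  IN={a@B0, c@B1, d@B1}  OUT={a@B0, c@B1, d@B1}
  B1:  IN={a@B0, c@B1, d@B1}  OUT={a@B0, c@B1, d@B1}
  B2:  IN={a@B0, c@B1, d@B1}  OUT={a@B2, c@B1, d@B1}
  B3:  IN={a@B2, c@B1, d@B1}  OUT={a@B2, b@B3, c@B1, d@B1}
  B4:  IN={a@B2, b@B3, c@B1, d@B1}  OUT={a@B2, b@B3, c@B1, d@B1, f@B4}
  B5:  IN={a@B2, b@B3, c@B1, d@B1, f@B4}  OUT={a@B2, b@B3, c@B5, d@B1, f@B4}

Merge at B4: IN[B4] = OUT[B3] = {a@B2, b@B3, c@B1, d@B1}
Applying B4's transfer function to that IN value gives OUT[B4] (row B4 above).

Answer: {a@B2, b@B3, c@B1, d@B1, f@B4}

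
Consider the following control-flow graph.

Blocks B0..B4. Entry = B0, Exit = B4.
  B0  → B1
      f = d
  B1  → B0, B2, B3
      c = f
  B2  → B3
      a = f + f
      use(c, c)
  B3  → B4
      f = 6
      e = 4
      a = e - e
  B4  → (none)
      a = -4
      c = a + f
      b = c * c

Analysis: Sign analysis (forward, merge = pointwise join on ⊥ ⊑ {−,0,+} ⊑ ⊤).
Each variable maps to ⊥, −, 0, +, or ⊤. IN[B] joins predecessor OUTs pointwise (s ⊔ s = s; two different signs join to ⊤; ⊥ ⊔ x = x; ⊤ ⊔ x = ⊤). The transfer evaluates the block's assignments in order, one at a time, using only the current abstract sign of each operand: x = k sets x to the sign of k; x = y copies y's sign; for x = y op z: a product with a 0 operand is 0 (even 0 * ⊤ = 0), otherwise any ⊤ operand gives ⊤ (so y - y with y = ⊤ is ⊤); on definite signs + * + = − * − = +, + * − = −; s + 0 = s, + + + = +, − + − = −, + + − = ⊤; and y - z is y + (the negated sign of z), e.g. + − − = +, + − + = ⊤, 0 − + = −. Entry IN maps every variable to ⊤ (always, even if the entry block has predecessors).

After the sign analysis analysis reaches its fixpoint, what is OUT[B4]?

Answer: {a: -, b: ⊤, c: ⊤, d: ⊤, e: +, f: +}

Working:
Per-block solution:
  B0: | IN=(all ⊤) | OUT=(all ⊤)
  B1: | IN=(all ⊤) | OUT=(all ⊤)
  B2: | IN=(all ⊤) | OUT=(all ⊤)
  B3: | IN=(all ⊤) | OUT={e:+, f:+; rest ⊤}
  B4: | IN={e:+, f:+; rest ⊤} | OUT={a:-, e:+, f:+; rest ⊤}

Merge at B4: IN[B4] = OUT[B3] = {a: ⊤, b: ⊤, c: ⊤, d: ⊤, e: +, f: +}
Applying B4's transfer function to that IN value gives OUT[B4] (row B4 above).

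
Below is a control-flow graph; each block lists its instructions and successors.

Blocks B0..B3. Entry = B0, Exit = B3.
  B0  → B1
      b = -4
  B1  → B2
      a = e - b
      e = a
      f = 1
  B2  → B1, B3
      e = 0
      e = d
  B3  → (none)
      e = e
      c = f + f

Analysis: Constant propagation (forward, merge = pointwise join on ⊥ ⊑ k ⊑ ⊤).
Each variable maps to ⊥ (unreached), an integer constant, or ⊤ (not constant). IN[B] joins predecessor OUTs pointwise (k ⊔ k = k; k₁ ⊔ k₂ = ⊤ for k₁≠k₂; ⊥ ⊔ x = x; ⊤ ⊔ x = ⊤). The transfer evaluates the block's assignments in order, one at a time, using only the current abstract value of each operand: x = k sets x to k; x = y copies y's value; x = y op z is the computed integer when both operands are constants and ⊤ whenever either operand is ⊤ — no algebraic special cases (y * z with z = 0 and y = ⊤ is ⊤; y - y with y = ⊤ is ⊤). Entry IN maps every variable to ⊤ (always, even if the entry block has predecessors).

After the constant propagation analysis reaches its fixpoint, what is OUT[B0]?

Fixpoint table:
  B0:  IN=(all ⊤)  OUT={b:-4; rest ⊤}
  B1:  IN={b:-4; rest ⊤}  OUT={b:-4, f:1; rest ⊤}
  B2:  IN={b:-4, f:1; rest ⊤}  OUT={b:-4, f:1; rest ⊤}
  B3:  IN={b:-4, f:1; rest ⊤}  OUT={b:-4, c:2, f:1; rest ⊤}

B0 is the boundary node: IN[B0] = {a: ⊤, b: ⊤, c: ⊤, d: ⊤, e: ⊤, f: ⊤}
Applying B0's transfer function to that IN value gives OUT[B0] (row B0 above).

Answer: {a: ⊤, b: -4, c: ⊤, d: ⊤, e: ⊤, f: ⊤}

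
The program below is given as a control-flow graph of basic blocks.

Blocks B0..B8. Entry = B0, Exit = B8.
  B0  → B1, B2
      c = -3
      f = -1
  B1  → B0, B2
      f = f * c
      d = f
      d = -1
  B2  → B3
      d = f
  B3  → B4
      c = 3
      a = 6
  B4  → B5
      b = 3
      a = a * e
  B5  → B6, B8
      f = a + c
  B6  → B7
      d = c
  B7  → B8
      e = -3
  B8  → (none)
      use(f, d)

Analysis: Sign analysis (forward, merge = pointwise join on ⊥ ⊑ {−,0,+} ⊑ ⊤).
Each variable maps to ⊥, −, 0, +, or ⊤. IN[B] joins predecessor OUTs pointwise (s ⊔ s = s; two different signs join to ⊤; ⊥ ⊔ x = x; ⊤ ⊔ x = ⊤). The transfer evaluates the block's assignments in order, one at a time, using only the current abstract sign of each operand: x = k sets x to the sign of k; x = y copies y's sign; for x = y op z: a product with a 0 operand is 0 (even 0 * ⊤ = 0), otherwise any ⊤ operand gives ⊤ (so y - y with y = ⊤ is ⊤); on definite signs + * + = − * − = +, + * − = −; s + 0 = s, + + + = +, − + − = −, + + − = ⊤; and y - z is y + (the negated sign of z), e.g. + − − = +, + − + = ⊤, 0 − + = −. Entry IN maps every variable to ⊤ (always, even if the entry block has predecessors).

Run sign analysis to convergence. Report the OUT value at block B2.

Answer: {a: ⊤, b: ⊤, c: -, d: ⊤, e: ⊤, f: ⊤}

Working:
Fixpoint table:
  B0:  IN=(all ⊤)  OUT={c:-, f:-; rest ⊤}
  B1:  IN={c:-, f:-; rest ⊤}  OUT={c:-, d:-, f:+; rest ⊤}
  B2:  IN={c:-; rest ⊤}  OUT={c:-; rest ⊤}
  B3:  IN={c:-; rest ⊤}  OUT={a:+, c:+; rest ⊤}
  B4:  IN={a:+, c:+; rest ⊤}  OUT={b:+, c:+; rest ⊤}
  B5:  IN={b:+, c:+; rest ⊤}  OUT={b:+, c:+; rest ⊤}
  B6:  IN={b:+, c:+; rest ⊤}  OUT={b:+, c:+, d:+; rest ⊤}
  B7:  IN={b:+, c:+, d:+; rest ⊤}  OUT={b:+, c:+, d:+, e:-; rest ⊤}
  B8:  IN={b:+, c:+; rest ⊤}  OUT={b:+, c:+; rest ⊤}

Merge at B2: IN[B2] = OUT[B0] ⊔ OUT[B1] = {a: ⊤, b: ⊤, c: -, d: ⊤, e: ⊤, f: ⊤}
Applying B2's transfer function to that IN value gives OUT[B2] (row B2 above).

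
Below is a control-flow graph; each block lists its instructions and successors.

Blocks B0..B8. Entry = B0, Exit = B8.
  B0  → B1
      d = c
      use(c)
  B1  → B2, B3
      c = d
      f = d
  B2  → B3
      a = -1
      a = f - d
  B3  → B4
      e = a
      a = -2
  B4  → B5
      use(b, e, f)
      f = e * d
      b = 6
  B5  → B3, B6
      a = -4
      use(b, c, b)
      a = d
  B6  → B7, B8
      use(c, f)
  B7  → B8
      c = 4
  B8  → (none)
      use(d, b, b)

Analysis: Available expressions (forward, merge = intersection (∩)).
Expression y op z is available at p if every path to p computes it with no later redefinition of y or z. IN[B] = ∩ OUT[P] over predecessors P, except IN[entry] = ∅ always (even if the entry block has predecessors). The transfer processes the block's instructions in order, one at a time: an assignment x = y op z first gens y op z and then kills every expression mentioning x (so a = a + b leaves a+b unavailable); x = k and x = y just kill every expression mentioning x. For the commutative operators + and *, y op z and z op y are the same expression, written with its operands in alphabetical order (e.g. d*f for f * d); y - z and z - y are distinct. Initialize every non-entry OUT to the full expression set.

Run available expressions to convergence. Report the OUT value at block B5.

Fixpoint table:
  B0:   IN={}   OUT={}
  B1:   IN={}   OUT={}
  B2:   IN={}   OUT={f-d}
  B3:   IN={}   OUT={}
  B4:   IN={}   OUT={d*e}
  B5:   IN={d*e}   OUT={d*e}
  B6:   IN={d*e}   OUT={d*e}
  B7:   IN={d*e}   OUT={d*e}
  B8:   IN={d*e}   OUT={d*e}

Merge at B5: IN[B5] = OUT[B4] = {d*e}
Applying B5's transfer function to that IN value gives OUT[B5] (row B5 above).

Answer: {d*e}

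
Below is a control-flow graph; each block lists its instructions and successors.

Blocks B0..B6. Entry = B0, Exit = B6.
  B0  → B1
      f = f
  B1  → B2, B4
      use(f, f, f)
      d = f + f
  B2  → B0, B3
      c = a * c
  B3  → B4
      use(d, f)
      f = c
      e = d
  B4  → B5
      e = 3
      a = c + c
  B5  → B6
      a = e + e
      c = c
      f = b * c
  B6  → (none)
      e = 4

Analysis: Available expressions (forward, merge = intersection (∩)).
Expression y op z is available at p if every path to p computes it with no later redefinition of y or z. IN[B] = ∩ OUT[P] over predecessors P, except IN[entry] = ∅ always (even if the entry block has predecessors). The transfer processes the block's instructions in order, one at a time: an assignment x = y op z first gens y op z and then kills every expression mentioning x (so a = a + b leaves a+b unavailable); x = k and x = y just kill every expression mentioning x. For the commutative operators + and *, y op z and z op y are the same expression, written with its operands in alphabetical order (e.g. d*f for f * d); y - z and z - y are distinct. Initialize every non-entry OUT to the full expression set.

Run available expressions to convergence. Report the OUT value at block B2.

Fixpoint table:
  B0:   IN={}   OUT={}
  B1:   IN={}   OUT={f+f}
  B2:   IN={f+f}   OUT={f+f}
  B3:   IN={f+f}   OUT={}
  B4:   IN={}   OUT={c+c}
  B5:   IN={c+c}   OUT={b*c, e+e}
  B6:   IN={b*c, e+e}   OUT={b*c}

Merge at B2: IN[B2] = OUT[B1] = {f+f}
Applying B2's transfer function to that IN value gives OUT[B2] (row B2 above).

Answer: {f+f}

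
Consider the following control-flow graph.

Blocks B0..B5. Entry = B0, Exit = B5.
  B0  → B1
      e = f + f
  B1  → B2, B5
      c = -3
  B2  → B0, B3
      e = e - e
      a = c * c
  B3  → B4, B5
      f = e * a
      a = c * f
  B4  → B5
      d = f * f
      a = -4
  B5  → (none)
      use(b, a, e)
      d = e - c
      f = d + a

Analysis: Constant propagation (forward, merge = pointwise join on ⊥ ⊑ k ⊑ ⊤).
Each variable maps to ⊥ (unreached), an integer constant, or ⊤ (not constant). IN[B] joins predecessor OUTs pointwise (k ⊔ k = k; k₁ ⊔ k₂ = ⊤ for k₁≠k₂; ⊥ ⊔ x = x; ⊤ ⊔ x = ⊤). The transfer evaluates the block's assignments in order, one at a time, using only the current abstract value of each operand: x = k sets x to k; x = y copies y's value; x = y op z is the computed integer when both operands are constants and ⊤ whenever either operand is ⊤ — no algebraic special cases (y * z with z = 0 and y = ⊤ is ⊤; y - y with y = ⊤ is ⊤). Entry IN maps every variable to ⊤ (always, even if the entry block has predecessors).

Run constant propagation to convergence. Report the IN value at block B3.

Answer: {a: 9, b: ⊤, c: -3, d: ⊤, e: ⊤, f: ⊤}

Derivation:
Converged values:
  B0: | IN=(all ⊤) | OUT=(all ⊤)
  B1: | IN=(all ⊤) | OUT={c:-3; rest ⊤}
  B2: | IN={c:-3; rest ⊤} | OUT={a:9, c:-3; rest ⊤}
  B3: | IN={a:9, c:-3; rest ⊤} | OUT={c:-3; rest ⊤}
  B4: | IN={c:-3; rest ⊤} | OUT={a:-4, c:-3; rest ⊤}
  B5: | IN={c:-3; rest ⊤} | OUT={c:-3; rest ⊤}

Merge at B3: IN[B3] = OUT[B2] = {a: 9, b: ⊤, c: -3, d: ⊤, e: ⊤, f: ⊤}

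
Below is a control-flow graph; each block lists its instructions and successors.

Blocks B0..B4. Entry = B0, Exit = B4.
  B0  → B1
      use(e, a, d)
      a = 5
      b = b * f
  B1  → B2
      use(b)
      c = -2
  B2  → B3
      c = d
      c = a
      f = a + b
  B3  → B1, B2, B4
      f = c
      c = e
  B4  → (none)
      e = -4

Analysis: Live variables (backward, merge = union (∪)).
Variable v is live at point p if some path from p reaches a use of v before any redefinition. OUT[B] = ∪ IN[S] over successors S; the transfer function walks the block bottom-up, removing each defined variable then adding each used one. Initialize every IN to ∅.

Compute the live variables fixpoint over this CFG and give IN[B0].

Converged values:
  B0:  IN={a, b, d, e, f}  OUT={a, b, d, e}
  B1:  IN={a, b, d, e}  OUT={a, b, d, e}
  B2:  IN={a, b, d, e}  OUT={a, b, c, d, e}
  B3:  IN={a, b, c, d, e}  OUT={a, b, d, e}
  B4:  IN={}  OUT={}

Merge at B0: OUT[B0] = IN[B1] = {a, b, d, e}
Applying B0's transfer function to that OUT value gives IN[B0] (row B0 above).

Answer: {a, b, d, e, f}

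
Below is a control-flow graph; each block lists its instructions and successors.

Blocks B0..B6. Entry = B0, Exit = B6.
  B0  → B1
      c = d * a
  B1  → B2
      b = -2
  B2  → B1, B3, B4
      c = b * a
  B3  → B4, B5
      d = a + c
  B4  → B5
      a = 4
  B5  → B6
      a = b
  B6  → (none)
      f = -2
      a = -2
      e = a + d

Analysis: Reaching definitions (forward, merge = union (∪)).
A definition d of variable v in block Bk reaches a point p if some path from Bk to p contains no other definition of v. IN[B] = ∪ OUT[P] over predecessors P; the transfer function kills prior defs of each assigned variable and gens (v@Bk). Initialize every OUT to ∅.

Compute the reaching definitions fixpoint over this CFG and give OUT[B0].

Answer: {c@B0}

Working:
Converged values:
  B0: | IN={} | OUT={c@B0}
  B1: | IN={b@B1, c@B0, c@B2} | OUT={b@B1, c@B0, c@B2}
  B2: | IN={b@B1, c@B0, c@B2} | OUT={b@B1, c@B2}
  B3: | IN={b@B1, c@B2} | OUT={b@B1, c@B2, d@B3}
  B4: | IN={b@B1, c@B2, d@B3} | OUT={a@B4, b@B1, c@B2, d@B3}
  B5: | IN={a@B4, b@B1, c@B2, d@B3} | OUT={a@B5, b@B1, c@B2, d@B3}
  B6: | IN={a@B5, b@B1, c@B2, d@B3} | OUT={a@B6, b@B1, c@B2, d@B3, e@B6, f@B6}

B0 is the boundary node: IN[B0] = {}
Applying B0's transfer function to that IN value gives OUT[B0] (row B0 above).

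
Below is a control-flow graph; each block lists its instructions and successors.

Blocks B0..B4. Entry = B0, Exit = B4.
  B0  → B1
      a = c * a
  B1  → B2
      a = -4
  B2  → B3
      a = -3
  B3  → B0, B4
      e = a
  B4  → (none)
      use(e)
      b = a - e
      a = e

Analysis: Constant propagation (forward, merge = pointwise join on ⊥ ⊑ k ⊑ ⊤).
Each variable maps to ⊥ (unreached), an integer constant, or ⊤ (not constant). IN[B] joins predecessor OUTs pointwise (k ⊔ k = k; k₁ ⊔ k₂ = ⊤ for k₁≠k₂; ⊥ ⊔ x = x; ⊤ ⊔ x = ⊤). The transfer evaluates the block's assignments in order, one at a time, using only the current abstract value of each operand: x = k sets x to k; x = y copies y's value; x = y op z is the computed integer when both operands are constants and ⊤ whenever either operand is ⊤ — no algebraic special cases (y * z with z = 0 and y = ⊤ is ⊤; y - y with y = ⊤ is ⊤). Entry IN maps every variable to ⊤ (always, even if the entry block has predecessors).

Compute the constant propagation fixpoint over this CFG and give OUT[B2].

Answer: {a: -3, b: ⊤, c: ⊤, d: ⊤, e: ⊤, f: ⊤}

Working:
Converged values:
  B0:   IN=(all ⊤)   OUT=(all ⊤)
  B1:   IN=(all ⊤)   OUT={a:-4; rest ⊤}
  B2:   IN={a:-4; rest ⊤}   OUT={a:-3; rest ⊤}
  B3:   IN={a:-3; rest ⊤}   OUT={a:-3, e:-3; rest ⊤}
  B4:   IN={a:-3, e:-3; rest ⊤}   OUT={a:-3, b:0, e:-3; rest ⊤}

Merge at B2: IN[B2] = OUT[B1] = {a: -4, b: ⊤, c: ⊤, d: ⊤, e: ⊤, f: ⊤}
Applying B2's transfer function to that IN value gives OUT[B2] (row B2 above).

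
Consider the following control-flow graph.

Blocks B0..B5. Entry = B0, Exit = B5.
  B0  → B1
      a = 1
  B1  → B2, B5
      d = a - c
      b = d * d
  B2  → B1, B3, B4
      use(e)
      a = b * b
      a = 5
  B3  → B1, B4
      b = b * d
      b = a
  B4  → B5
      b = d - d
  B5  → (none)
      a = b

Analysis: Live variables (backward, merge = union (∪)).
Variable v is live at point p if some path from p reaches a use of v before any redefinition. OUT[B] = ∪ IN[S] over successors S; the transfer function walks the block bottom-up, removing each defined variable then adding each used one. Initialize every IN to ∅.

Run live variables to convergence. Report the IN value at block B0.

Converged values:
  B0:   IN={c, e}   OUT={a, c, e}
  B1:   IN={a, c, e}   OUT={b, c, d, e}
  B2:   IN={b, c, d, e}   OUT={a, b, c, d, e}
  B3:   IN={a, b, c, d, e}   OUT={a, c, d, e}
  B4:   IN={d}   OUT={b}
  B5:   IN={b}   OUT={}

Merge at B0: OUT[B0] = IN[B1] = {a, c, e}
Applying B0's transfer function to that OUT value gives IN[B0] (row B0 above).

Answer: {c, e}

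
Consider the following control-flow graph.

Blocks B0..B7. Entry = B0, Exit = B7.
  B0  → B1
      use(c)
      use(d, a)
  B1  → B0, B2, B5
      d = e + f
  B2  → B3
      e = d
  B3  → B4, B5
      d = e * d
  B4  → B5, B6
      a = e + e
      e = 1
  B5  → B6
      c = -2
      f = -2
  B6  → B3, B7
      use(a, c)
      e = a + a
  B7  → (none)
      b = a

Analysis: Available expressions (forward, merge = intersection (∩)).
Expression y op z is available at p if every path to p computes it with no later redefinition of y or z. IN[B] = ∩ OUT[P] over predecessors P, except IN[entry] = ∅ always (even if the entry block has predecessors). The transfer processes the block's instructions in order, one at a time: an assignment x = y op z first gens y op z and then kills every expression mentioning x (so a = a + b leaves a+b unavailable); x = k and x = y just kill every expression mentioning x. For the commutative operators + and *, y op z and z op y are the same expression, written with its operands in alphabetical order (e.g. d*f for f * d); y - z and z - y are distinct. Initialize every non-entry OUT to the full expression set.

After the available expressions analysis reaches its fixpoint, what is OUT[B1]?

Fixpoint table:
  B0:   IN={}   OUT={}
  B1:   IN={}   OUT={e+f}
  B2:   IN={e+f}   OUT={}
  B3:   IN={}   OUT={}
  B4:   IN={}   OUT={}
  B5:   IN={}   OUT={}
  B6:   IN={}   OUT={a+a}
  B7:   IN={a+a}   OUT={a+a}

Merge at B1: IN[B1] = OUT[B0] = {}
Applying B1's transfer function to that IN value gives OUT[B1] (row B1 above).

Answer: {e+f}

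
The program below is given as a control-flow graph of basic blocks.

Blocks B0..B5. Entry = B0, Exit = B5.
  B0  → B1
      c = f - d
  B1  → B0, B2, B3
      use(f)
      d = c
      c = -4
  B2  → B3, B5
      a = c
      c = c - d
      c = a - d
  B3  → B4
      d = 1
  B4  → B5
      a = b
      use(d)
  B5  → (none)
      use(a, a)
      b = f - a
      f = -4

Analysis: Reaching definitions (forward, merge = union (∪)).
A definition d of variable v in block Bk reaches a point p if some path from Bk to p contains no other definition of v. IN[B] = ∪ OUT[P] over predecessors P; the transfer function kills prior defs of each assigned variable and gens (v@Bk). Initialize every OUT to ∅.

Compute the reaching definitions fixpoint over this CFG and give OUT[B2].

Answer: {a@B2, c@B2, d@B1}

Derivation:
Converged values:
  B0:   IN={c@B1, d@B1}   OUT={c@B0, d@B1}
  B1:   IN={c@B0, d@B1}   OUT={c@B1, d@B1}
  B2:   IN={c@B1, d@B1}   OUT={a@B2, c@B2, d@B1}
  B3:   IN={a@B2, c@B1, c@B2, d@B1}   OUT={a@B2, c@B1, c@B2, d@B3}
  B4:   IN={a@B2, c@B1, c@B2, d@B3}   OUT={a@B4, c@B1, c@B2, d@B3}
  B5:   IN={a@B2, a@B4, c@B1, c@B2, d@B1, d@B3}   OUT={a@B2, a@B4, b@B5, c@B1, c@B2, d@B1, d@B3, f@B5}

Merge at B2: IN[B2] = OUT[B1] = {c@B1, d@B1}
Applying B2's transfer function to that IN value gives OUT[B2] (row B2 above).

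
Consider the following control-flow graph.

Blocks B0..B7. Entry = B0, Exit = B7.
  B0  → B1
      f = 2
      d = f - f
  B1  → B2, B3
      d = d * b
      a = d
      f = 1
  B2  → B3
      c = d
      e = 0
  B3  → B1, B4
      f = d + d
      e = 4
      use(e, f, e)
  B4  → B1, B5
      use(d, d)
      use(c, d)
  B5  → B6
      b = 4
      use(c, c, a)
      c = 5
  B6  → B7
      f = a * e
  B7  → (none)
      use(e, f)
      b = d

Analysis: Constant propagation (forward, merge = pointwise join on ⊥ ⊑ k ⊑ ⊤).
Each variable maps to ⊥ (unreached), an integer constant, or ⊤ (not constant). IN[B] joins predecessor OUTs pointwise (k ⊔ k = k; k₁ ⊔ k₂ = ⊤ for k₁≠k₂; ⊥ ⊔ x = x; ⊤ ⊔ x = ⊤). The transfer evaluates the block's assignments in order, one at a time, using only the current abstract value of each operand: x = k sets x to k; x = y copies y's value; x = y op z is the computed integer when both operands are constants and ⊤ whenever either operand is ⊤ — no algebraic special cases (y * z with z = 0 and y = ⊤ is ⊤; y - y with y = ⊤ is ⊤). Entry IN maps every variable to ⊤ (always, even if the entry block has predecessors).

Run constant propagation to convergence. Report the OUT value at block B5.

Answer: {a: ⊤, b: 4, c: 5, d: ⊤, e: 4, f: ⊤}

Derivation:
Per-block solution:
  B0: | IN=(all ⊤) | OUT={d:0, f:2; rest ⊤}
  B1: | IN=(all ⊤) | OUT={f:1; rest ⊤}
  B2: | IN={f:1; rest ⊤} | OUT={e:0, f:1; rest ⊤}
  B3: | IN={f:1; rest ⊤} | OUT={e:4; rest ⊤}
  B4: | IN={e:4; rest ⊤} | OUT={e:4; rest ⊤}
  B5: | IN={e:4; rest ⊤} | OUT={b:4, c:5, e:4; rest ⊤}
  B6: | IN={b:4, c:5, e:4; rest ⊤} | OUT={b:4, c:5, e:4; rest ⊤}
  B7: | IN={b:4, c:5, e:4; rest ⊤} | OUT={c:5, e:4; rest ⊤}

Merge at B5: IN[B5] = OUT[B4] = {a: ⊤, b: ⊤, c: ⊤, d: ⊤, e: 4, f: ⊤}
Applying B5's transfer function to that IN value gives OUT[B5] (row B5 above).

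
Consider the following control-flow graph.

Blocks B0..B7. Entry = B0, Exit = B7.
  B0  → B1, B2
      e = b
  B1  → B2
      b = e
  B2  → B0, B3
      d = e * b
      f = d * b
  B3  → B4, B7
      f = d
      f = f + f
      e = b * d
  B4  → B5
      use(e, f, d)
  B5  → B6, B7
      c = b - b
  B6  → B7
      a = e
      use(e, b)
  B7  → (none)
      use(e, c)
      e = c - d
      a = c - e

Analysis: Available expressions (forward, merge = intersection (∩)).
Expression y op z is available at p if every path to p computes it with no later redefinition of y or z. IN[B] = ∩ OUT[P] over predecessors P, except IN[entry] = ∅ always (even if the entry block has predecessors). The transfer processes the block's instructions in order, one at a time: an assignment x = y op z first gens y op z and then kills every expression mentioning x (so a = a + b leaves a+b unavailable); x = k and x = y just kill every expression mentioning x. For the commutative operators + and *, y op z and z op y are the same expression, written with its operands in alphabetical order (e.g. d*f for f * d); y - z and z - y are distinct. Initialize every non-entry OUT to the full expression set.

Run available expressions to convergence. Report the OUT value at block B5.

Answer: {b*d, b-b}

Working:
Fixpoint table:
  B0: | IN={} | OUT={}
  B1: | IN={} | OUT={}
  B2: | IN={} | OUT={b*d, b*e}
  B3: | IN={b*d, b*e} | OUT={b*d}
  B4: | IN={b*d} | OUT={b*d}
  B5: | IN={b*d} | OUT={b*d, b-b}
  B6: | IN={b*d, b-b} | OUT={b*d, b-b}
  B7: | IN={b*d} | OUT={b*d, c-d, c-e}

Merge at B5: IN[B5] = OUT[B4] = {b*d}
Applying B5's transfer function to that IN value gives OUT[B5] (row B5 above).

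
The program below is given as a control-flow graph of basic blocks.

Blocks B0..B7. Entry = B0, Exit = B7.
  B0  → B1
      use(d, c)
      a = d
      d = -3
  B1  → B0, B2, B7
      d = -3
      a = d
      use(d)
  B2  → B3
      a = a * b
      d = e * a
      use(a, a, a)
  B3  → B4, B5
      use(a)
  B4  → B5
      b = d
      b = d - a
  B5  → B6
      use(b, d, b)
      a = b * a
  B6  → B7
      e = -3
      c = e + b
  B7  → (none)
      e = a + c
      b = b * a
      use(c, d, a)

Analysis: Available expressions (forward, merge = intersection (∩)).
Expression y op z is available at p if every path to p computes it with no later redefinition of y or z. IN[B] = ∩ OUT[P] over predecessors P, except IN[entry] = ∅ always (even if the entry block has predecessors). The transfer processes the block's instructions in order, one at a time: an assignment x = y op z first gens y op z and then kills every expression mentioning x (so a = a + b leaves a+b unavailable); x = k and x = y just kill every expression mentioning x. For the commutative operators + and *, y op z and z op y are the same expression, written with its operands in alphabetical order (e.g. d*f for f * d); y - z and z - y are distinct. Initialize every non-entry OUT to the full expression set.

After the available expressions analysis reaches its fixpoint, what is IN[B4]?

Answer: {a*e}

Trace:
Fixpoint table:
  B0: | IN={} | OUT={}
  B1: | IN={} | OUT={}
  B2: | IN={} | OUT={a*e}
  B3: | IN={a*e} | OUT={a*e}
  B4: | IN={a*e} | OUT={a*e, d-a}
  B5: | IN={a*e} | OUT={}
  B6: | IN={} | OUT={b+e}
  B7: | IN={} | OUT={a+c}

Merge at B4: IN[B4] = OUT[B3] = {a*e}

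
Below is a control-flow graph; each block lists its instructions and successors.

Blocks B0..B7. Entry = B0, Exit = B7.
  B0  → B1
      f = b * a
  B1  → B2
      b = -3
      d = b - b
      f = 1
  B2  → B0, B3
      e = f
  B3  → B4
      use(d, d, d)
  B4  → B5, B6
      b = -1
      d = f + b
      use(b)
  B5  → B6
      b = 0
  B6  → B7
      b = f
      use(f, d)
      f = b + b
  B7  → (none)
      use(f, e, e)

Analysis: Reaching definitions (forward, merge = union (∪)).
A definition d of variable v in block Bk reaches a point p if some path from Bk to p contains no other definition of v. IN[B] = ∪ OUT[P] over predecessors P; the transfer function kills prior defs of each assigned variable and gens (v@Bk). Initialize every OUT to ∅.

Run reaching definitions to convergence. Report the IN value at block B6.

Answer: {b@B4, b@B5, d@B4, e@B2, f@B1}

Derivation:
Per-block solution:
  B0: | IN={b@B1, d@B1, e@B2, f@B1} | OUT={b@B1, d@B1, e@B2, f@B0}
  B1: | IN={b@B1, d@B1, e@B2, f@B0} | OUT={b@B1, d@B1, e@B2, f@B1}
  B2: | IN={b@B1, d@B1, e@B2, f@B1} | OUT={b@B1, d@B1, e@B2, f@B1}
  B3: | IN={b@B1, d@B1, e@B2, f@B1} | OUT={b@B1, d@B1, e@B2, f@B1}
  B4: | IN={b@B1, d@B1, e@B2, f@B1} | OUT={b@B4, d@B4, e@B2, f@B1}
  B5: | IN={b@B4, d@B4, e@B2, f@B1} | OUT={b@B5, d@B4, e@B2, f@B1}
  B6: | IN={b@B4, b@B5, d@B4, e@B2, f@B1} | OUT={b@B6, d@B4, e@B2, f@B6}
  B7: | IN={b@B6, d@B4, e@B2, f@B6} | OUT={b@B6, d@B4, e@B2, f@B6}

Merge at B6: IN[B6] = OUT[B4] ⊔ OUT[B5] = {b@B4, b@B5, d@B4, e@B2, f@B1}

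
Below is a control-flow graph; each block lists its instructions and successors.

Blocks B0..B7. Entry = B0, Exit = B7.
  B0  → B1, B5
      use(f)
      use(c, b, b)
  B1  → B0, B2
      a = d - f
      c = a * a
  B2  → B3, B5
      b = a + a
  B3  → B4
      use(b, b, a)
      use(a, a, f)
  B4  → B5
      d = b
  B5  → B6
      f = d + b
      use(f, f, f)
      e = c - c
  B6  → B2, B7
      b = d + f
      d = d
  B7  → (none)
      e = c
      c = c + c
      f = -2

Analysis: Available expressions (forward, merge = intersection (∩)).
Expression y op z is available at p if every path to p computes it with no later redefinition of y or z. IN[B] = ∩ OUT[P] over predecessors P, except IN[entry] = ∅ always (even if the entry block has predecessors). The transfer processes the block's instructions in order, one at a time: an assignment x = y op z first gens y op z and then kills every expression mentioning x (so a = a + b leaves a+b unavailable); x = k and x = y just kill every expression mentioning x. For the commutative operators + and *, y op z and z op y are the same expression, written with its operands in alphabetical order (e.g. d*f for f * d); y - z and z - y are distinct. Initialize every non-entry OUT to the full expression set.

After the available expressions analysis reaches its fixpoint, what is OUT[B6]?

Per-block solution:
  B0:  IN={}  OUT={}
  B1:  IN={}  OUT={a*a, d-f}
  B2:  IN={}  OUT={a+a}
  B3:  IN={a+a}  OUT={a+a}
  B4:  IN={a+a}  OUT={a+a}
  B5:  IN={}  OUT={b+d, c-c}
  B6:  IN={b+d, c-c}  OUT={c-c}
  B7:  IN={c-c}  OUT={}

Merge at B6: IN[B6] = OUT[B5] = {b+d, c-c}
Applying B6's transfer function to that IN value gives OUT[B6] (row B6 above).

Answer: {c-c}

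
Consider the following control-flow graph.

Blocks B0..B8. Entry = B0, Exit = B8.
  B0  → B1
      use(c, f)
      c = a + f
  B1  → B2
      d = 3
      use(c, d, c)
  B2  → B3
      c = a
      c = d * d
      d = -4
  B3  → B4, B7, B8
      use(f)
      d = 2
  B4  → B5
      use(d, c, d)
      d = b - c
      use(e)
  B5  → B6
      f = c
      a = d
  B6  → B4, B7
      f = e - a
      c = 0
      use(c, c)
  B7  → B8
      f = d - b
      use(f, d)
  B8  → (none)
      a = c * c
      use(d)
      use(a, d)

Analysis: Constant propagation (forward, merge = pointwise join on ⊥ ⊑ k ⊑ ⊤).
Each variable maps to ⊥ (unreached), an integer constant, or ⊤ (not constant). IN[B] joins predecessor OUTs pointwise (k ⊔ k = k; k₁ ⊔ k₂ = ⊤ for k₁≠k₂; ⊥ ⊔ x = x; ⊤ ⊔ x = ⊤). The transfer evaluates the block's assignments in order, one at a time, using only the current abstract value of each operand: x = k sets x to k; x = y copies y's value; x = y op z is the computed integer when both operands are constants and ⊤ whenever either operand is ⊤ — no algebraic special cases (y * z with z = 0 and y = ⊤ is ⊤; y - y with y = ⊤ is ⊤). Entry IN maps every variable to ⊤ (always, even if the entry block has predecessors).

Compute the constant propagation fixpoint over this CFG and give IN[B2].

Answer: {a: ⊤, b: ⊤, c: ⊤, d: 3, e: ⊤, f: ⊤}

Derivation:
Fixpoint table:
  B0: | IN=(all ⊤) | OUT=(all ⊤)
  B1: | IN=(all ⊤) | OUT={d:3; rest ⊤}
  B2: | IN={d:3; rest ⊤} | OUT={c:9, d:-4; rest ⊤}
  B3: | IN={c:9, d:-4; rest ⊤} | OUT={c:9, d:2; rest ⊤}
  B4: | IN=(all ⊤) | OUT=(all ⊤)
  B5: | IN=(all ⊤) | OUT=(all ⊤)
  B6: | IN=(all ⊤) | OUT={c:0; rest ⊤}
  B7: | IN=(all ⊤) | OUT=(all ⊤)
  B8: | IN=(all ⊤) | OUT=(all ⊤)

Merge at B2: IN[B2] = OUT[B1] = {a: ⊤, b: ⊤, c: ⊤, d: 3, e: ⊤, f: ⊤}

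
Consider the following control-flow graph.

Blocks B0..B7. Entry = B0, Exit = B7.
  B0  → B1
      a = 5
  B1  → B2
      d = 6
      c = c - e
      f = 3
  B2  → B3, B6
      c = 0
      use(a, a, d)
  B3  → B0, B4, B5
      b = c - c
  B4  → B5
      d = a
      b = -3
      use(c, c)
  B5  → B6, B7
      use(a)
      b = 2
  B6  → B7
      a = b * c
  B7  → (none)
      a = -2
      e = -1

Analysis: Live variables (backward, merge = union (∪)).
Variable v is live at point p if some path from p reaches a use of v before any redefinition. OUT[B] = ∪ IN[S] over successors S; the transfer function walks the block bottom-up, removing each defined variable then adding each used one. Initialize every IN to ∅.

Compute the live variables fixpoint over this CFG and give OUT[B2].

Per-block solution:
  B0:  IN={b, c, e}  OUT={a, b, c, e}
  B1:  IN={a, b, c, e}  OUT={a, b, d, e}
  B2:  IN={a, b, d, e}  OUT={a, b, c, e}
  B3:  IN={a, c, e}  OUT={a, b, c, e}
  B4:  IN={a, c}  OUT={a, c}
  B5:  IN={a, c}  OUT={b, c}
  B6:  IN={b, c}  OUT={}
  B7:  IN={}  OUT={}

Merge at B2: OUT[B2] = IN[B3] ⊔ IN[B6] = {a, b, c, e}

Answer: {a, b, c, e}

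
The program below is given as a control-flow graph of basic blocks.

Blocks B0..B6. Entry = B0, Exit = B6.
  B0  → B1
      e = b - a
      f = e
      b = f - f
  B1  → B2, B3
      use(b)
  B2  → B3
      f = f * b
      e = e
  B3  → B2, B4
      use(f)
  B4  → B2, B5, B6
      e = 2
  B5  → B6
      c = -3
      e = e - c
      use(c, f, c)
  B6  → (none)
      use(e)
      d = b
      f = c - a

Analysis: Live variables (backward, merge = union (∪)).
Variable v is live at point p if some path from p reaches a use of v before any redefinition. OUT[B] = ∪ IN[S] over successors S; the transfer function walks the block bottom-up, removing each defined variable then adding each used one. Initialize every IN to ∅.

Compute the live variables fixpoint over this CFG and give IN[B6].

Per-block solution:
  B0: | IN={a, b, c} | OUT={a, b, c, e, f}
  B1: | IN={a, b, c, e, f} | OUT={a, b, c, e, f}
  B2: | IN={a, b, c, e, f} | OUT={a, b, c, e, f}
  B3: | IN={a, b, c, e, f} | OUT={a, b, c, e, f}
  B4: | IN={a, b, c, f} | OUT={a, b, c, e, f}
  B5: | IN={a, b, e, f} | OUT={a, b, c, e}
  B6: | IN={a, b, c, e} | OUT={}

B6 is the boundary node: OUT[B6] = {}
Applying B6's transfer function to that OUT value gives IN[B6] (row B6 above).

Answer: {a, b, c, e}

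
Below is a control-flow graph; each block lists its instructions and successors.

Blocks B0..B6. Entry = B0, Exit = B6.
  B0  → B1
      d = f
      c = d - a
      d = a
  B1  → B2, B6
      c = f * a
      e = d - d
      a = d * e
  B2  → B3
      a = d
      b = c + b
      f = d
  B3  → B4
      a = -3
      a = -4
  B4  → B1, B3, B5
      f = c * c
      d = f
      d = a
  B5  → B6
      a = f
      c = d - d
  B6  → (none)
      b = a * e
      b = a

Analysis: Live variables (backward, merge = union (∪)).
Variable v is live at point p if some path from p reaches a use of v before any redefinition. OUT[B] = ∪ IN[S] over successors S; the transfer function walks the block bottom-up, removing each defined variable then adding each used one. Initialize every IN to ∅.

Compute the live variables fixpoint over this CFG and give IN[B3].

Answer: {b, c, e}

Derivation:
Fixpoint table:
  B0: | IN={a, b, f} | OUT={a, b, d, f}
  B1: | IN={a, b, d, f} | OUT={a, b, c, d, e}
  B2: | IN={b, c, d, e} | OUT={b, c, e}
  B3: | IN={b, c, e} | OUT={a, b, c, e}
  B4: | IN={a, b, c, e} | OUT={a, b, c, d, e, f}
  B5: | IN={d, e, f} | OUT={a, e}
  B6: | IN={a, e} | OUT={}

Merge at B3: OUT[B3] = IN[B4] = {a, b, c, e}
Applying B3's transfer function to that OUT value gives IN[B3] (row B3 above).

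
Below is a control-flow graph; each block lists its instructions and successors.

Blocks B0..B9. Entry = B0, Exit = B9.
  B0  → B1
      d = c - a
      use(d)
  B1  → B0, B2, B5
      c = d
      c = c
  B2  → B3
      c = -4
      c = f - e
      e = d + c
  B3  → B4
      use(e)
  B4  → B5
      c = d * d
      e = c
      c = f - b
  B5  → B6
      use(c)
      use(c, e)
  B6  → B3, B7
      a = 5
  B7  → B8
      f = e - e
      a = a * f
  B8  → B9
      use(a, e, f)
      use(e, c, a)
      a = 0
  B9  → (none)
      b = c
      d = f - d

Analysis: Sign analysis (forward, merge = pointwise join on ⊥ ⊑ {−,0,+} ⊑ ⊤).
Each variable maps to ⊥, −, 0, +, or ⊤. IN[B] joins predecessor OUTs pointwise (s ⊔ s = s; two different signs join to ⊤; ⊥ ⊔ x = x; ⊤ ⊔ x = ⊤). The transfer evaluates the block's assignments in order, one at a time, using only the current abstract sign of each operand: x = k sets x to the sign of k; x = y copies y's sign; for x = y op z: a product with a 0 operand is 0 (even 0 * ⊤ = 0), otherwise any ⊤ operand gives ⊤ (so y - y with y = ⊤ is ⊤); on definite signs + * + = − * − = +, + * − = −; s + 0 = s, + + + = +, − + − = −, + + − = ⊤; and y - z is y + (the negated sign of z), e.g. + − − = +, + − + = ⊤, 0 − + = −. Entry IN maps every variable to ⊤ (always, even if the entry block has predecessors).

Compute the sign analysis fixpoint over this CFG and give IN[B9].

Answer: {a: 0, b: ⊤, c: ⊤, d: ⊤, e: ⊤, f: ⊤}

Trace:
Per-block solution:
  B0:   IN=(all ⊤)   OUT=(all ⊤)
  B1:   IN=(all ⊤)   OUT=(all ⊤)
  B2:   IN=(all ⊤)   OUT=(all ⊤)
  B3:   IN=(all ⊤)   OUT=(all ⊤)
  B4:   IN=(all ⊤)   OUT=(all ⊤)
  B5:   IN=(all ⊤)   OUT=(all ⊤)
  B6:   IN=(all ⊤)   OUT={a:+; rest ⊤}
  B7:   IN={a:+; rest ⊤}   OUT=(all ⊤)
  B8:   IN=(all ⊤)   OUT={a:0; rest ⊤}
  B9:   IN={a:0; rest ⊤}   OUT={a:0; rest ⊤}

Merge at B9: IN[B9] = OUT[B8] = {a: 0, b: ⊤, c: ⊤, d: ⊤, e: ⊤, f: ⊤}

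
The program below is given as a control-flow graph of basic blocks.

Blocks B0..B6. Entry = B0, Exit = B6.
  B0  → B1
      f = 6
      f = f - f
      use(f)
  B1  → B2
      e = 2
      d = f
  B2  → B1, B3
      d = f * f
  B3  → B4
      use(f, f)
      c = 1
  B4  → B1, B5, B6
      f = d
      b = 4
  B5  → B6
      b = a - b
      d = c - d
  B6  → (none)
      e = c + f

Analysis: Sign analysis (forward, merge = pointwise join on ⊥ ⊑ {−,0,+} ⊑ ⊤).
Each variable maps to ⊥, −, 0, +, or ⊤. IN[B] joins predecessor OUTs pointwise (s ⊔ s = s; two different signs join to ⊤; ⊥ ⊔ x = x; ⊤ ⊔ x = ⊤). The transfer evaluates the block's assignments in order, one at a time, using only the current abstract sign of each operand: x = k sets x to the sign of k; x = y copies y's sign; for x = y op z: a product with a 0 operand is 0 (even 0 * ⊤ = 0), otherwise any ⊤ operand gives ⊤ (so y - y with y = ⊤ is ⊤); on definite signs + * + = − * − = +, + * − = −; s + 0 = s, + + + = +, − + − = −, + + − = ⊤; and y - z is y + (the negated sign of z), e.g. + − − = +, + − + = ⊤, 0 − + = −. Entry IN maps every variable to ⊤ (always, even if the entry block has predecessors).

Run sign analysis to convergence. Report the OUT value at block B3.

Per-block solution:
  B0:  IN=(all ⊤)  OUT=(all ⊤)
  B1:  IN=(all ⊤)  OUT={e:+; rest ⊤}
  B2:  IN={e:+; rest ⊤}  OUT={e:+; rest ⊤}
  B3:  IN={e:+; rest ⊤}  OUT={c:+, e:+; rest ⊤}
  B4:  IN={c:+, e:+; rest ⊤}  OUT={b:+, c:+, e:+; rest ⊤}
  B5:  IN={b:+, c:+, e:+; rest ⊤}  OUT={c:+, e:+; rest ⊤}
  B6:  IN={c:+, e:+; rest ⊤}  OUT={c:+; rest ⊤}

Merge at B3: IN[B3] = OUT[B2] = {a: ⊤, b: ⊤, c: ⊤, d: ⊤, e: +, f: ⊤}
Applying B3's transfer function to that IN value gives OUT[B3] (row B3 above).

Answer: {a: ⊤, b: ⊤, c: +, d: ⊤, e: +, f: ⊤}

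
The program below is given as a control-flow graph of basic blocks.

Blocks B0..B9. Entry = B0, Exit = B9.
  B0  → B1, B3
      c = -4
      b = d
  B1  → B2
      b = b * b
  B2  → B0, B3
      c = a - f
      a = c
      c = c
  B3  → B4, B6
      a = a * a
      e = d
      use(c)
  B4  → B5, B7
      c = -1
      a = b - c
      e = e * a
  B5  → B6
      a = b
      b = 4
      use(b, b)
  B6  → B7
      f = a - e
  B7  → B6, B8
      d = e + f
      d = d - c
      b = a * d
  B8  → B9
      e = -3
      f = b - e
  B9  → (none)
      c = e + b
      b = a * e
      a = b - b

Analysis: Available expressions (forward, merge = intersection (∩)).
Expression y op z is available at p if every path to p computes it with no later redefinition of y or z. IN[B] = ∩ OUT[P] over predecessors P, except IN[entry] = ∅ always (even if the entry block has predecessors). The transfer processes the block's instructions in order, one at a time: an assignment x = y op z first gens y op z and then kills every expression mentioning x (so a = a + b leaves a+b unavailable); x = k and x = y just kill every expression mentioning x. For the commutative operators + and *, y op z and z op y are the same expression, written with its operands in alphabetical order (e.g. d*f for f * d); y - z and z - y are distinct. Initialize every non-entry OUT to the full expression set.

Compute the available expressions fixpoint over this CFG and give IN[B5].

Per-block solution:
  B0:   IN={}   OUT={}
  B1:   IN={}   OUT={}
  B2:   IN={}   OUT={}
  B3:   IN={}   OUT={}
  B4:   IN={}   OUT={b-c}
  B5:   IN={b-c}   OUT={}
  B6:   IN={}   OUT={a-e}
  B7:   IN={}   OUT={a*d, e+f}
  B8:   IN={a*d, e+f}   OUT={a*d, b-e}
  B9:   IN={a*d, b-e}   OUT={b-b}

Merge at B5: IN[B5] = OUT[B4] = {b-c}

Answer: {b-c}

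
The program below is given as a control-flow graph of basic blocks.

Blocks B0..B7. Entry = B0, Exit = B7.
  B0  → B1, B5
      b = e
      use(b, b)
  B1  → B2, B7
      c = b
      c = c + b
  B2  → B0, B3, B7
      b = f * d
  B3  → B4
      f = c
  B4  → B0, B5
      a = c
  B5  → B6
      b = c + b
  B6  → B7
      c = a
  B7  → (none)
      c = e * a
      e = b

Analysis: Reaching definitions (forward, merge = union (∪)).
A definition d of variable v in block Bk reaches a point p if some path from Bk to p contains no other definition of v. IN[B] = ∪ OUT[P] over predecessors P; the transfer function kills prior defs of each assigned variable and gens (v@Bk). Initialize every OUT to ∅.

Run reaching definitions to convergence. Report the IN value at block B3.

Fixpoint table:
  B0:   IN={a@B4, b@B2, c@B1, f@B3}   OUT={a@B4, b@B0, c@B1, f@B3}
  B1:   IN={a@B4, b@B0, c@B1, f@B3}   OUT={a@B4, b@B0, c@B1, f@B3}
  B2:   IN={a@B4, b@B0, c@B1, f@B3}   OUT={a@B4, b@B2, c@B1, f@B3}
  B3:   IN={a@B4, b@B2, c@B1, f@B3}   OUT={a@B4, b@B2, c@B1, f@B3}
  B4:   IN={a@B4, b@B2, c@B1, f@B3}   OUT={a@B4, b@B2, c@B1, f@B3}
  B5:   IN={a@B4, b@B0, b@B2, c@B1, f@B3}   OUT={a@B4, b@B5, c@B1, f@B3}
  B6:   IN={a@B4, b@B5, c@B1, f@B3}   OUT={a@B4, b@B5, c@B6, f@B3}
  B7:   IN={a@B4, b@B0, b@B2, b@B5, c@B1, c@B6, f@B3}   OUT={a@B4, b@B0, b@B2, b@B5, c@B7, e@B7, f@B3}

Merge at B3: IN[B3] = OUT[B2] = {a@B4, b@B2, c@B1, f@B3}

Answer: {a@B4, b@B2, c@B1, f@B3}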